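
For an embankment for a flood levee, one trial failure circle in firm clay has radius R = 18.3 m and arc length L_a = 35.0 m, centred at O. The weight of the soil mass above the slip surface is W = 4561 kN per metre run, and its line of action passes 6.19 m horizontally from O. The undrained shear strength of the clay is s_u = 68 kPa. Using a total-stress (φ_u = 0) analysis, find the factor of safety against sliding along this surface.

Taking moments about the centre O, the resisting moment is provided by the undrained shear strength acting along the arc:
M_R = s_u·L_a·R = 68·35.00·18.3 = 43554.0 kN·m/m
M_D = W·d = 4561·6.19 = 28232.6 kN·m/m
FS = M_R / M_D = 43554.0 / 28232.6 = 1.543

FS = 1.54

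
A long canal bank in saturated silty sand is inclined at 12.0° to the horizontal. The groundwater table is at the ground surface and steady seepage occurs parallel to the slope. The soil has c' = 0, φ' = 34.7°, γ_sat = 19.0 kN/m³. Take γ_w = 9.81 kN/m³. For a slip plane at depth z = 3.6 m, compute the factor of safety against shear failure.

FS = 1.58

With seepage parallel to the slope and the water table at the surface, the effective normal stress on the slip plane uses the buoyant unit weight γ' = γ_sat − γ_w while the driving shear stress uses γ_sat:
FS = [c' + γ' z cos²β tanφ'] / [γ_sat z sinβ cosβ]
(For c' = 0 this reduces to FS = (γ'/γ_sat)·tanφ'/tanβ.)
γ' = 19.0 − 9.81 = 9.19 kN/m³
Numerator = 0.0 + 9.19·3.6·cos²12.0°·tan34.7° = 0.0 + 9.19·3.6·0.9568·0.6924 = 21.918 kPa
Denominator = 19.0·3.6·sin12.0°·cos12.0° = 19.0·3.6·0.2079·0.9781 = 13.910 kPa
FS = 21.918 / 13.910 = 1.576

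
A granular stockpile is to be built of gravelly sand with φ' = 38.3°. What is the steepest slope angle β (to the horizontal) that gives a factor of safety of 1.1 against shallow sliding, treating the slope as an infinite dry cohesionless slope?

β = 35.7°

For an infinite dry cohesionless slope FS = tanφ'/tanβ, so tanβ = tanφ' / FS.
tanβ = tan38.3° / 1.1 = 0.7898 / 1.1 = 0.7180
β = arctan(0.7180) = 35.68°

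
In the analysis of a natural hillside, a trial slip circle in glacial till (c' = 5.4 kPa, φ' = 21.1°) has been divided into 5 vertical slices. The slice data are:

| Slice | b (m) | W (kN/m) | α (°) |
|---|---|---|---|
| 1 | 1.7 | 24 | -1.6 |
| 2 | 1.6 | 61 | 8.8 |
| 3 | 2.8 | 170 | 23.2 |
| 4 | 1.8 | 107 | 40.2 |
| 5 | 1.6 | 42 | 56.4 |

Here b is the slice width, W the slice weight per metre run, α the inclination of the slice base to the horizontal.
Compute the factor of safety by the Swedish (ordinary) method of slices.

FS = 1.09

Ordinary method of slices: FS = Σ[c'·Δl_i + (W_i cosα_i)·tanφ'] / Σ W_i sinα_i, with Δl_i = b_i / cosα_i.
Slice 1: Δl = 1.7/cos(-1.6°) = 1.701 m; N'_1 = 24·cos(-1.6°) = 24.0; c'Δl = 9.18; W sinα = -0.7
Slice 2: Δl = 1.6/cos8.8° = 1.619 m; N'_2 = 61·cos8.8° = 60.3; c'Δl = 8.74; W sinα = 9.3
Slice 3: Δl = 2.8/cos23.2° = 3.046 m; N'_3 = 170·cos23.2° = 156.3; c'Δl = 16.45; W sinα = 67.0
Slice 4: Δl = 1.8/cos40.2° = 2.357 m; N'_4 = 107·cos40.2° = 81.7; c'Δl = 12.73; W sinα = 69.1
Slice 5: Δl = 1.6/cos56.4° = 2.891 m; N'_5 = 42·cos56.4° = 23.2; c'Δl = 15.61; W sinα = 35.0
Σc'Δl = 62.7 kN/m; ΣN' = 345.5 kN/m; ΣW sinα = 179.7 kN/m
Resisting = 62.7 + 345.5·tan21.1° = 62.7 + 133.3 = 196.0 kN/m
FS = 196.0 / 179.7 = 1.091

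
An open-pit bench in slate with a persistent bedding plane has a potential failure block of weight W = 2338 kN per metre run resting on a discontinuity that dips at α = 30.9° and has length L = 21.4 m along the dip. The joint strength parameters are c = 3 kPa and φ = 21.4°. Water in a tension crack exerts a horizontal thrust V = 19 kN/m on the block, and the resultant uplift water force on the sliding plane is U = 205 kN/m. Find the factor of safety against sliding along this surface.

Resolving the block weight along and normal to the plane and applying the Mohr–Coulomb strength on the joint:
N' = W cosα − U − V sinα = 2338·cos30.9° − 205 − 19·sin30.9° = 1791.4 kN/m
Driving force T = W sinα + V cosα = 2338·sin30.9° + 19·cos30.9° = 1217.0 kN/m
Resisting force R = c·L + N'·tanφ = 3·21.4 + 1791.4·tan21.4° = 64.2 + 702.0 = 766.2 kN/m
FS = R / T = 766.2 / 1217.0 = 0.630

FS = 0.63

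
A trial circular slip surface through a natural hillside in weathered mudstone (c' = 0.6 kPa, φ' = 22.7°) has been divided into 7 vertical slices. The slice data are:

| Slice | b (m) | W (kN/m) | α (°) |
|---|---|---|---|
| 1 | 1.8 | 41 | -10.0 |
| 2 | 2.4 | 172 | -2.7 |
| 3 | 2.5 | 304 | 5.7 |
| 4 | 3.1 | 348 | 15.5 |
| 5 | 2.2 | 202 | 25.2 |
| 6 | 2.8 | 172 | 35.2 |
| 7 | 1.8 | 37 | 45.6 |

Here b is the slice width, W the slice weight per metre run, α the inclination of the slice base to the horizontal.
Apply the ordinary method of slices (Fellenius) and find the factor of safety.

FS = 1.60

Ordinary method of slices: FS = Σ[c'·Δl_i + (W_i cosα_i)·tanφ'] / Σ W_i sinα_i, with Δl_i = b_i / cosα_i.
Slice 1: Δl = 1.8/cos(-10.0°) = 1.828 m; N'_1 = 41·cos(-10.0°) = 40.4; c'Δl = 1.10; W sinα = -7.1
Slice 2: Δl = 2.4/cos(-2.7°) = 2.403 m; N'_2 = 172·cos(-2.7°) = 171.8; c'Δl = 1.44; W sinα = -8.1
Slice 3: Δl = 2.5/cos5.7° = 2.512 m; N'_3 = 304·cos5.7° = 302.5; c'Δl = 1.51; W sinα = 30.2
Slice 4: Δl = 3.1/cos15.5° = 3.217 m; N'_4 = 348·cos15.5° = 335.3; c'Δl = 1.93; W sinα = 93.0
Slice 5: Δl = 2.2/cos25.2° = 2.431 m; N'_5 = 202·cos25.2° = 182.8; c'Δl = 1.46; W sinα = 86.0
Slice 6: Δl = 2.8/cos35.2° = 3.427 m; N'_6 = 172·cos35.2° = 140.5; c'Δl = 2.06; W sinα = 99.1
Slice 7: Δl = 1.8/cos45.6° = 2.573 m; N'_7 = 37·cos45.6° = 25.9; c'Δl = 1.54; W sinα = 26.4
Σc'Δl = 11.0 kN/m; ΣN' = 1199.2 kN/m; ΣW sinα = 319.6 kN/m
Resisting = 11.0 + 1199.2·tan22.7° = 11.0 + 501.7 = 512.7 kN/m
FS = 512.7 / 319.6 = 1.604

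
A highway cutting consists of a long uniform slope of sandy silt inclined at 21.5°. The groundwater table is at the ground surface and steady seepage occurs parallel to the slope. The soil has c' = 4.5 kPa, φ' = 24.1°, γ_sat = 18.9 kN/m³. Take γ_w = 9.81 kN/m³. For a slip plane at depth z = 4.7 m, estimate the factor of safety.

FS = 0.69

With seepage parallel to the slope and the water table at the surface, the effective normal stress on the slip plane uses the buoyant unit weight γ' = γ_sat − γ_w while the driving shear stress uses γ_sat:
FS = [c' + γ' z cos²β tanφ'] / [γ_sat z sinβ cosβ]
γ' = 18.9 − 9.81 = 9.09 kN/m³
Numerator = 4.5 + 9.09·4.7·cos²21.5°·tan24.1° = 4.5 + 9.09·4.7·0.8657·0.4473 = 21.044 kPa
Denominator = 18.9·4.7·sin21.5°·cos21.5° = 18.9·4.7·0.3665·0.9304 = 30.291 kPa
FS = 21.044 / 30.291 = 0.695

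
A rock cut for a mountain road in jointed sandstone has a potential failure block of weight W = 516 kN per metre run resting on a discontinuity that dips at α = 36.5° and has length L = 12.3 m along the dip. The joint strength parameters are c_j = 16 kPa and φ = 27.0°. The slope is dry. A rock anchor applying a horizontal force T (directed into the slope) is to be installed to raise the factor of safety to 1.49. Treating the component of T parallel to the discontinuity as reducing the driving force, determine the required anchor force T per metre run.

Resolving forces along and normal to the sliding plane, with the horizontal anchor force T adding T·sinα to the effective normal force and T·cosα acting up the plane against the driving force:
FS = [c_jL + (W cosα + T sinα) tanφ] / [W sinα − T cosα]
Without the anchor: N' = 414.8 kN/m, driving T_d = 306.9 kN/m, resisting R = 16·12.3 + 414.8·tan27.0° = 408.1 kN/m, FS = 1.33.
Setting FS = 1.49 and solving for T:
1.49·(306.9 − T cos36.5°) = 408.1 + T sin36.5°·tan27.0°
T·(sin36.5°·tan27.0° + 1.49·cos36.5°) = 1.49·306.9 − 408.1
T·(0.5948·0.5095 + 1.49·0.8039) = 457.3 − 408.1 = 49.2
T·1.5008 = 49.2
T = 32.8 kN/m

T = 33 kN/m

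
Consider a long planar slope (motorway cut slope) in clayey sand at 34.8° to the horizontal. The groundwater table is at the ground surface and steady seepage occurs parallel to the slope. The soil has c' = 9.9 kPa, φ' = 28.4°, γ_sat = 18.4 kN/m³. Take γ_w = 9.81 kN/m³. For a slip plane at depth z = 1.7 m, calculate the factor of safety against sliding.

FS = 1.04

With seepage parallel to the slope and the water table at the surface, the effective normal stress on the slip plane uses the buoyant unit weight γ' = γ_sat − γ_w while the driving shear stress uses γ_sat:
FS = [c' + γ' z cos²β tanφ'] / [γ_sat z sinβ cosβ]
γ' = 18.4 − 9.81 = 8.59 kN/m³
Numerator = 9.9 + 8.59·1.7·cos²34.8°·tan28.4° = 9.9 + 8.59·1.7·0.6743·0.5407 = 15.224 kPa
Denominator = 18.4·1.7·sin34.8°·cos34.8° = 18.4·1.7·0.5707·0.8211 = 14.659 kPa
FS = 15.224 / 14.659 = 1.039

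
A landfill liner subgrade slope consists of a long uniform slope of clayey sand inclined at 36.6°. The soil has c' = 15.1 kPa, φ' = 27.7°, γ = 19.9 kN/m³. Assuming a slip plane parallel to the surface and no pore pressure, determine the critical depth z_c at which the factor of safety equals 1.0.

Setting FS = 1.00 in FS = [c' + γz cos²β tanφ'] / [γz sinβ cosβ] and solving for z:
z = c' / [γ cosβ (FS·sinβ − cosβ·tanφ')]
  = 15.1 / [19.9·cos36.6°·(1.00·sin36.6° − cos36.6°·tan27.7°)]
  = 15.1 / [19.9·0.8028·(1.00·0.5962 − 0.8028·0.5250)]
  = 15.1 / 2.7916 = 5.409 m

z_c = 5.41 m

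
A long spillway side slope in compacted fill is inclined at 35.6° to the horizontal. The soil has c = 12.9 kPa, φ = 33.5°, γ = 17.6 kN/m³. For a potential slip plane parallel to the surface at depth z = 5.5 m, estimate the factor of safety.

FS = 1.21

For an infinite slope with a slip plane parallel to the surface (no pore pressure): FS = [c + γz cos²β tanφ] / [γz sinβ cosβ].
γz = 17.6·5.5 = 96.80 kN/m²
Numerator = 12.9 + 96.80·cos²35.6°·tan33.5° = 12.9 + 96.80·0.6611·0.6619 = 55.259 kPa
Denominator = 96.80·sin35.6°·cos35.6° = 96.80·0.5821·0.8131 = 45.818 kPa
FS = 55.259 / 45.818 = 1.206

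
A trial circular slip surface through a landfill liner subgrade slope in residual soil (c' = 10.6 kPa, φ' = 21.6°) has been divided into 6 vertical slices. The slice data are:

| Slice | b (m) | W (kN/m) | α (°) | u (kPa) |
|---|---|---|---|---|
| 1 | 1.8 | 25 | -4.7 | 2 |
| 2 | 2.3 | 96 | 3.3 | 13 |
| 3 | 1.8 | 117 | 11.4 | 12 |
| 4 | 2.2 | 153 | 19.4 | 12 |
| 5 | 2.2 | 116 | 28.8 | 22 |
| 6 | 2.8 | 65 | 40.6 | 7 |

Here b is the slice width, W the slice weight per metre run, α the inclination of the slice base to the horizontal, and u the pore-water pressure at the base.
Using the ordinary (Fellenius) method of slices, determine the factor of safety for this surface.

FS = 1.70

Ordinary method of slices: FS = Σ[c'·Δl_i + (W_i cosα_i − u_i·Δl_i)·tanφ'] / Σ W_i sinα_i, with Δl_i = b_i / cosα_i.
Slice 1: Δl = 1.8/cos(-4.7°) = 1.806 m; N'_1 = 25·cos(-4.7°) − 2·1.806 = 21.3; c'Δl = 19.14; W sinα = -2.0
Slice 2: Δl = 2.3/cos3.3° = 2.304 m; N'_2 = 96·cos3.3° − 13·2.304 = 65.9; c'Δl = 24.42; W sinα = 5.5
Slice 3: Δl = 1.8/cos11.4° = 1.836 m; N'_3 = 117·cos11.4° − 12·1.836 = 92.7; c'Δl = 19.46; W sinα = 23.1
Slice 4: Δl = 2.2/cos19.4° = 2.332 m; N'_4 = 153·cos19.4° − 12·2.332 = 116.3; c'Δl = 24.72; W sinα = 50.8
Slice 5: Δl = 2.2/cos28.8° = 2.511 m; N'_5 = 116·cos28.8° − 22·2.511 = 46.4; c'Δl = 26.61; W sinα = 55.9
Slice 6: Δl = 2.8/cos40.6° = 3.688 m; N'_6 = 65·cos40.6° − 7·3.688 = 23.5; c'Δl = 39.09; W sinα = 42.3
Σc'Δl = 153.5 kN/m; ΣN' = 366.1 kN/m; ΣW sinα = 175.6 kN/m
Resisting = 153.5 + 366.1·tan21.6° = 153.5 + 145.0 = 298.4 kN/m
FS = 298.4 / 175.6 = 1.699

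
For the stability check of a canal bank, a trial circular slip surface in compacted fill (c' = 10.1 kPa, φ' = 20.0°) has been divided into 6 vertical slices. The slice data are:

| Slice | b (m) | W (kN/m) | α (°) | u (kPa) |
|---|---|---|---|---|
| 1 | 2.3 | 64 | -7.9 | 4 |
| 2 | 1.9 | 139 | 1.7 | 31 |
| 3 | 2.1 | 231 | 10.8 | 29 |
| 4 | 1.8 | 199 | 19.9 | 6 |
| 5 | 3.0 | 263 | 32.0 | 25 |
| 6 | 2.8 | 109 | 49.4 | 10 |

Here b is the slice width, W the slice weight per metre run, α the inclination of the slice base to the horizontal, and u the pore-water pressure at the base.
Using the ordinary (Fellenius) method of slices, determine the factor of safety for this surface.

Ordinary method of slices: FS = Σ[c'·Δl_i + (W_i cosα_i − u_i·Δl_i)·tanφ'] / Σ W_i sinα_i, with Δl_i = b_i / cosα_i.
Slice 1: Δl = 2.3/cos(-7.9°) = 2.322 m; N'_1 = 64·cos(-7.9°) − 4·2.322 = 54.1; c'Δl = 23.45; W sinα = -8.8
Slice 2: Δl = 1.9/cos1.7° = 1.901 m; N'_2 = 139·cos1.7° − 31·1.901 = 80.0; c'Δl = 19.20; W sinα = 4.1
Slice 3: Δl = 2.1/cos10.8° = 2.138 m; N'_3 = 231·cos10.8° − 29·2.138 = 164.9; c'Δl = 21.59; W sinα = 43.3
Slice 4: Δl = 1.8/cos19.9° = 1.914 m; N'_4 = 199·cos19.9° − 6·1.914 = 175.6; c'Δl = 19.33; W sinα = 67.7
Slice 5: Δl = 3.0/cos32.0° = 3.538 m; N'_5 = 263·cos32.0° − 25·3.538 = 134.6; c'Δl = 35.73; W sinα = 139.4
Slice 6: Δl = 2.8/cos49.4° = 4.303 m; N'_6 = 109·cos49.4° − 10·4.303 = 27.9; c'Δl = 43.46; W sinα = 82.8
Σc'Δl = 162.8 kN/m; ΣN' = 637.2 kN/m; ΣW sinα = 328.5 kN/m
Resisting = 162.8 + 637.2·tan20.0° = 162.8 + 231.9 = 394.7 kN/m
FS = 394.7 / 328.5 = 1.202

FS = 1.20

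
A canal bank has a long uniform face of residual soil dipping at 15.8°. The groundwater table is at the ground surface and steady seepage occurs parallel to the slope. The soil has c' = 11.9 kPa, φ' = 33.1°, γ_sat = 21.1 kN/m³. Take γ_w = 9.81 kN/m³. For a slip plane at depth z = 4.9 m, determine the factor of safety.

With seepage parallel to the slope and the water table at the surface, the effective normal stress on the slip plane uses the buoyant unit weight γ' = γ_sat − γ_w while the driving shear stress uses γ_sat:
FS = [c' + γ' z cos²β tanφ'] / [γ_sat z sinβ cosβ]
γ' = 21.1 − 9.81 = 11.29 kN/m³
Numerator = 11.9 + 11.29·4.9·cos²15.8°·tan33.1° = 11.9 + 11.29·4.9·0.9259·0.6519 = 45.290 kPa
Denominator = 21.1·4.9·sin15.8°·cos15.8° = 21.1·4.9·0.2723·0.9622 = 27.087 kPa
FS = 45.290 / 27.087 = 1.672

FS = 1.67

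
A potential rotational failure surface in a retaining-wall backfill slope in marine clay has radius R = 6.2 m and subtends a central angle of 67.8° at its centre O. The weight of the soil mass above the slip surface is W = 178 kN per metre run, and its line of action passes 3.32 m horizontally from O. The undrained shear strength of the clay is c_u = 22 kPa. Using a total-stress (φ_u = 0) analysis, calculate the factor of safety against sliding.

Taking moments about the centre O, the resisting moment is provided by the undrained shear strength acting along the arc:
Arc length L_a = R·θ = 6.2·(67.8°·π/180) = 6.2·1.1833 = 7.34 m
M_R = c_u·L_a·R = 22·7.34·6.2 = 1000.7 kN·m/m
M_D = W·d = 178·3.32 = 591.0 kN·m/m
FS = M_R / M_D = 1000.7 / 591.0 = 1.693

FS = 1.69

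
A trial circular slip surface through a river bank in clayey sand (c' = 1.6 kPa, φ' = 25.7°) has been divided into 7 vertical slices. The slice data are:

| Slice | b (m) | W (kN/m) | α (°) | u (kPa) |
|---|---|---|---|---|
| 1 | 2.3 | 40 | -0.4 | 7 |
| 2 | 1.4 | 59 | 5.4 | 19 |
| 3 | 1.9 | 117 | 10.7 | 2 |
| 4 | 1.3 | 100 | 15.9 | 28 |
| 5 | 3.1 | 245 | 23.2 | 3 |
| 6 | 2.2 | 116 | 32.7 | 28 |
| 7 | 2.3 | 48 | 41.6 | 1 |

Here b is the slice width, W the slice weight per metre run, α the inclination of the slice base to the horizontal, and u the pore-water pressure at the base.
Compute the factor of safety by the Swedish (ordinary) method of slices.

FS = 1.08

Ordinary method of slices: FS = Σ[c'·Δl_i + (W_i cosα_i − u_i·Δl_i)·tanφ'] / Σ W_i sinα_i, with Δl_i = b_i / cosα_i.
Slice 1: Δl = 2.3/cos(-0.4°) = 2.300 m; N'_1 = 40·cos(-0.4°) − 7·2.300 = 23.9; c'Δl = 3.68; W sinα = -0.3
Slice 2: Δl = 1.4/cos5.4° = 1.406 m; N'_2 = 59·cos5.4° − 19·1.406 = 32.0; c'Δl = 2.25; W sinα = 5.6
Slice 3: Δl = 1.9/cos10.7° = 1.934 m; N'_3 = 117·cos10.7° − 2·1.934 = 111.1; c'Δl = 3.09; W sinα = 21.7
Slice 4: Δl = 1.3/cos15.9° = 1.352 m; N'_4 = 100·cos15.9° − 28·1.352 = 58.3; c'Δl = 2.16; W sinα = 27.4
Slice 5: Δl = 3.1/cos23.2° = 3.373 m; N'_5 = 245·cos23.2° − 3·3.373 = 215.1; c'Δl = 5.40; W sinα = 96.5
Slice 6: Δl = 2.2/cos32.7° = 2.614 m; N'_6 = 116·cos32.7° − 28·2.614 = 24.4; c'Δl = 4.18; W sinα = 62.7
Slice 7: Δl = 2.3/cos41.6° = 3.076 m; N'_7 = 48·cos41.6° − 1·3.076 = 32.8; c'Δl = 4.92; W sinα = 31.9
Σc'Δl = 25.7 kN/m; ΣN' = 497.6 kN/m; ΣW sinα = 245.4 kN/m
Resisting = 25.7 + 497.6·tan25.7° = 25.7 + 239.5 = 265.2 kN/m
FS = 265.2 / 245.4 = 1.080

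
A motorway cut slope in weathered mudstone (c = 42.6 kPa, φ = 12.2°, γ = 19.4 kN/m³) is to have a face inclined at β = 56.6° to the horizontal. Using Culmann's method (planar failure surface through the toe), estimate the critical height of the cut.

H_c = 25.10 m

Culmann's analysis gives the critical failure plane at α_cr = (β + φ)/2 = (56.6 + 12.2)/2 = 34.4°, and the critical height
H_c = (4c/γ) · sinβ cosφ / [1 − cos(β − φ)]
    = (4·42.6/19.4) · sin56.6°·cos12.2° / [1 − cos(44.4°)]
    = 8.784 · 0.8348·0.9774 / [1 − 0.7145]
    = 8.784 · 0.8160 / 0.2855
    = 25.10 m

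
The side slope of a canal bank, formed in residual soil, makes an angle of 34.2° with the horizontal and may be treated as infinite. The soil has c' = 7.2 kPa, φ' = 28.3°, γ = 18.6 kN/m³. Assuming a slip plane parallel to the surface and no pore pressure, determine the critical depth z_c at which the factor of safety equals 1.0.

Setting FS = 1.00 in FS = [c' + γz cos²β tanφ'] / [γz sinβ cosβ] and solving for z:
z = c' / [γ cosβ (FS·sinβ − cosβ·tanφ')]
  = 7.2 / [18.6·cos34.2°·(1.00·sin34.2° − cos34.2°·tan28.3°)]
  = 7.2 / [18.6·0.8271·(1.00·0.5621 − 0.8271·0.5384)]
  = 7.2 / 1.7960 = 4.009 m

z_c = 4.01 m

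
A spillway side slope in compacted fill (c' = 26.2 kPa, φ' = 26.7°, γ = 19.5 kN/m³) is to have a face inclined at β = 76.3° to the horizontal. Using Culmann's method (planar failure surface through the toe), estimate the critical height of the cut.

Culmann's analysis gives the critical failure plane at α_cr = (β + φ')/2 = (76.3 + 26.7)/2 = 51.5°, and the critical height
H_c = (4c'/γ) · sinβ cosφ' / [1 − cos(β − φ')]
    = (4·26.2/19.5) · sin76.3°·cos26.7° / [1 − cos(49.6°)]
    = 5.374 · 0.9715·0.8934 / [1 − 0.6481]
    = 5.374 · 0.8680 / 0.3519
    = 13.26 m

H_c = 13.26 m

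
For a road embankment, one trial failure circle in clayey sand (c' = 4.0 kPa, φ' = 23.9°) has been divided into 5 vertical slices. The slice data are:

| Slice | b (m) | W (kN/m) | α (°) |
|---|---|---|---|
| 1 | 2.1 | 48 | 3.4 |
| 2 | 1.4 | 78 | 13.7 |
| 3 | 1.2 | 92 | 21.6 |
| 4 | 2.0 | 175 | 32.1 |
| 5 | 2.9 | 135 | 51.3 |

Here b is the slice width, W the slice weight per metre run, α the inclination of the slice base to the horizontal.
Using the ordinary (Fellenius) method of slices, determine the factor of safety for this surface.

Ordinary method of slices: FS = Σ[c'·Δl_i + (W_i cosα_i)·tanφ'] / Σ W_i sinα_i, with Δl_i = b_i / cosα_i.
Slice 1: Δl = 2.1/cos3.4° = 2.104 m; N'_1 = 48·cos3.4° = 47.9; c'Δl = 8.41; W sinα = 2.8
Slice 2: Δl = 1.4/cos13.7° = 1.441 m; N'_2 = 78·cos13.7° = 75.8; c'Δl = 5.76; W sinα = 18.5
Slice 3: Δl = 1.2/cos21.6° = 1.291 m; N'_3 = 92·cos21.6° = 85.5; c'Δl = 5.16; W sinα = 33.9
Slice 4: Δl = 2.0/cos32.1° = 2.361 m; N'_4 = 175·cos32.1° = 148.2; c'Δl = 9.44; W sinα = 93.0
Slice 5: Δl = 2.9/cos51.3° = 4.638 m; N'_5 = 135·cos51.3° = 84.4; c'Δl = 18.55; W sinα = 105.4
Σc'Δl = 47.3 kN/m; ΣN' = 441.9 kN/m; ΣW sinα = 253.5 kN/m
Resisting = 47.3 + 441.9·tan23.9° = 47.3 + 195.8 = 243.2 kN/m
FS = 243.2 / 253.5 = 0.959

FS = 0.96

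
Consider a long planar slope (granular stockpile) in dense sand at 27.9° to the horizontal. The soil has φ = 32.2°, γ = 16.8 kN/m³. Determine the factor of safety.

For a dry cohesionless infinite slope the factor of safety is FS = tanφ / tanβ.
FS = tan32.2° / tan27.9° = 0.6297 / 0.5295 = 1.189

FS = 1.19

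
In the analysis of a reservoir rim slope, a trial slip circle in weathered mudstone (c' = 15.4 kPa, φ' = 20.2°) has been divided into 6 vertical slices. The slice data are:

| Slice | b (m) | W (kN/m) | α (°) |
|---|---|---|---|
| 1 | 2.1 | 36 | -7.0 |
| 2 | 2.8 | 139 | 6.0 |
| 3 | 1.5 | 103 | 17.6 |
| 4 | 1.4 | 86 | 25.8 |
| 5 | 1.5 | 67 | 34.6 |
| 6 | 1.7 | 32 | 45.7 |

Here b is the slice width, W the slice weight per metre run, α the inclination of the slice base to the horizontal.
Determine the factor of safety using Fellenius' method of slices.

FS = 2.48

Ordinary method of slices: FS = Σ[c'·Δl_i + (W_i cosα_i)·tanφ'] / Σ W_i sinα_i, with Δl_i = b_i / cosα_i.
Slice 1: Δl = 2.1/cos(-7.0°) = 2.116 m; N'_1 = 36·cos(-7.0°) = 35.7; c'Δl = 32.58; W sinα = -4.4
Slice 2: Δl = 2.8/cos6.0° = 2.815 m; N'_2 = 139·cos6.0° = 138.2; c'Δl = 43.36; W sinα = 14.5
Slice 3: Δl = 1.5/cos17.6° = 1.574 m; N'_3 = 103·cos17.6° = 98.2; c'Δl = 24.23; W sinα = 31.1
Slice 4: Δl = 1.4/cos25.8° = 1.555 m; N'_4 = 86·cos25.8° = 77.4; c'Δl = 23.95; W sinα = 37.4
Slice 5: Δl = 1.5/cos34.6° = 1.822 m; N'_5 = 67·cos34.6° = 55.2; c'Δl = 28.06; W sinα = 38.0
Slice 6: Δl = 1.7/cos45.7° = 2.434 m; N'_6 = 32·cos45.7° = 22.3; c'Δl = 37.48; W sinα = 22.9
Σc'Δl = 189.7 kN/m; ΣN' = 427.1 kN/m; ΣW sinα = 139.7 kN/m
Resisting = 189.7 + 427.1·tan20.2° = 189.7 + 157.1 = 346.8 kN/m
FS = 346.8 / 139.7 = 2.483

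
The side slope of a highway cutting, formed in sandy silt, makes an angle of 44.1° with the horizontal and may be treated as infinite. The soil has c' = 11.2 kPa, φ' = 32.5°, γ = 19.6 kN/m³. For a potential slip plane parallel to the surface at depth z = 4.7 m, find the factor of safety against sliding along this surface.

FS = 0.90

For an infinite slope with a slip plane parallel to the surface (no pore pressure): FS = [c' + γz cos²β tanφ'] / [γz sinβ cosβ].
γz = 19.6·4.7 = 92.12 kN/m²
Numerator = 11.2 + 92.12·cos²44.1°·tan32.5° = 11.2 + 92.12·0.5157·0.6371 = 41.465 kPa
Denominator = 92.12·sin44.1°·cos44.1° = 92.12·0.6959·0.7181 = 46.037 kPa
FS = 41.465 / 46.037 = 0.901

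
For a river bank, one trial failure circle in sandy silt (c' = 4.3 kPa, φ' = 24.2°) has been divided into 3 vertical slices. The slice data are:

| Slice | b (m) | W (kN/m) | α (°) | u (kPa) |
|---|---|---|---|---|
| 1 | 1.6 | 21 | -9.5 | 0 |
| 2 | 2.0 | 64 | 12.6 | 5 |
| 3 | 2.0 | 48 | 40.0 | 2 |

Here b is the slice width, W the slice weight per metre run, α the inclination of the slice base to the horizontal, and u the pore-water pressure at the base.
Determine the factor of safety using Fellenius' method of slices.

Ordinary method of slices: FS = Σ[c'·Δl_i + (W_i cosα_i − u_i·Δl_i)·tanφ'] / Σ W_i sinα_i, with Δl_i = b_i / cosα_i.
Slice 1: Δl = 1.6/cos(-9.5°) = 1.622 m; N'_1 = 21·cos(-9.5°) − 0·1.622 = 20.7; c'Δl = 6.98; W sinα = -3.5
Slice 2: Δl = 2.0/cos12.6° = 2.049 m; N'_2 = 64·cos12.6° − 5·2.049 = 52.2; c'Δl = 8.81; W sinα = 14.0
Slice 3: Δl = 2.0/cos40.0° = 2.611 m; N'_3 = 48·cos40.0° − 2·2.611 = 31.5; c'Δl = 11.23; W sinα = 30.9
Σc'Δl = 27.0 kN/m; ΣN' = 104.5 kN/m; ΣW sinα = 41.3 kN/m
Resisting = 27.0 + 104.5·tan24.2° = 27.0 + 47.0 = 74.0 kN/m
FS = 74.0 / 41.3 = 1.789

FS = 1.79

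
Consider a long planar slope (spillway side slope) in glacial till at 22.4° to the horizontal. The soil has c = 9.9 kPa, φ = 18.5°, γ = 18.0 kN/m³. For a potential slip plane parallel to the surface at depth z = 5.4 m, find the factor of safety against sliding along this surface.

FS = 1.10

For an infinite slope with a slip plane parallel to the surface (no pore pressure): FS = [c + γz cos²β tanφ] / [γz sinβ cosβ].
γz = 18.0·5.4 = 97.20 kN/m²
Numerator = 9.9 + 97.20·cos²22.4°·tan18.5° = 9.9 + 97.20·0.8548·0.3346 = 37.700 kPa
Denominator = 97.20·sin22.4°·cos22.4° = 97.20·0.3811·0.9245 = 34.245 kPa
FS = 37.700 / 34.245 = 1.101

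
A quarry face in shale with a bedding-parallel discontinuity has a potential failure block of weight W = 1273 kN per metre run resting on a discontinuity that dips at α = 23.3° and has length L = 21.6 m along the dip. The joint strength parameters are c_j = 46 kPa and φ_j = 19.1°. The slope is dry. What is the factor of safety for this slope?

Resolving the block weight along and normal to the plane and applying the Mohr–Coulomb strength on the joint:
N' = W cosα = 1273·cos23.3° = 1169.2 kN/m
Driving force T = W sinα = 1273·sin23.3° = 503.5 kN/m
Resisting force R = c_j·L + N'·tanφ_j = 46·21.6 + 1169.2·tan19.1° = 993.6 + 404.9 = 1398.5 kN/m
FS = R / T = 1398.5 / 503.5 = 2.777

FS = 2.78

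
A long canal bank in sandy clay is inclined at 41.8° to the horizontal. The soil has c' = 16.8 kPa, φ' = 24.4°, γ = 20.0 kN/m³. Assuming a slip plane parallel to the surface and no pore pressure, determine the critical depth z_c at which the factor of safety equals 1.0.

z_c = 3.43 m

Setting FS = 1.00 in FS = [c' + γz cos²β tanφ'] / [γz sinβ cosβ] and solving for z:
z = c' / [γ cosβ (FS·sinβ − cosβ·tanφ')]
  = 16.8 / [20.0·cos41.8°·(1.00·sin41.8° − cos41.8°·tan24.4°)]
  = 16.8 / [20.0·0.7455·(1.00·0.6665 − 0.7455·0.4536)]
  = 16.8 / 4.8958 = 3.431 m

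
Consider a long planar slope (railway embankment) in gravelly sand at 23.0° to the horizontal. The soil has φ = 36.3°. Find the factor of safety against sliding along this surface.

FS = 1.73

For a dry cohesionless infinite slope the factor of safety is FS = tanφ / tanβ.
FS = tan36.3° / tan23.0° = 0.7346 / 0.4245 = 1.731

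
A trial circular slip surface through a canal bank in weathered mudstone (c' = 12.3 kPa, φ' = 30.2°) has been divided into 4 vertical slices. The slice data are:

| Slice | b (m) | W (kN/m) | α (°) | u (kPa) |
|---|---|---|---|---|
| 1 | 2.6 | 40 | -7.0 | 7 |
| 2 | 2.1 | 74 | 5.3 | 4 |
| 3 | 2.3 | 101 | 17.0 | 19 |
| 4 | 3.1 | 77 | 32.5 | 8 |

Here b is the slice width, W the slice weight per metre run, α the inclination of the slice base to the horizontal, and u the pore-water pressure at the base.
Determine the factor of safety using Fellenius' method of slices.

FS = 3.21

Ordinary method of slices: FS = Σ[c'·Δl_i + (W_i cosα_i − u_i·Δl_i)·tanφ'] / Σ W_i sinα_i, with Δl_i = b_i / cosα_i.
Slice 1: Δl = 2.6/cos(-7.0°) = 2.620 m; N'_1 = 40·cos(-7.0°) − 7·2.620 = 21.4; c'Δl = 32.22; W sinα = -4.9
Slice 2: Δl = 2.1/cos5.3° = 2.109 m; N'_2 = 74·cos5.3° − 4·2.109 = 65.2; c'Δl = 25.94; W sinα = 6.8
Slice 3: Δl = 2.3/cos17.0° = 2.405 m; N'_3 = 101·cos17.0° − 19·2.405 = 50.9; c'Δl = 29.58; W sinα = 29.5
Slice 4: Δl = 3.1/cos32.5° = 3.676 m; N'_4 = 77·cos32.5° − 8·3.676 = 35.5; c'Δl = 45.21; W sinα = 41.4
Σc'Δl = 133.0 kN/m; ΣN' = 173.0 kN/m; ΣW sinα = 72.9 kN/m
Resisting = 133.0 + 173.0·tan30.2° = 133.0 + 100.7 = 233.7 kN/m
FS = 233.7 / 72.9 = 3.207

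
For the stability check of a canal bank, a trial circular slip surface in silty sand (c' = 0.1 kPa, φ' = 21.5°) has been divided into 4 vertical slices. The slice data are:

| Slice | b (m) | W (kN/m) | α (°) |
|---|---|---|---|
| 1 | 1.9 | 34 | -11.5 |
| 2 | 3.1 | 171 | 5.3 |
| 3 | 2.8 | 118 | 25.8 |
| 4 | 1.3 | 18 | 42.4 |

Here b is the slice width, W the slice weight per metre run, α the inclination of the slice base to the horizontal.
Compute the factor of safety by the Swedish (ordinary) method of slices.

Ordinary method of slices: FS = Σ[c'·Δl_i + (W_i cosα_i)·tanφ'] / Σ W_i sinα_i, with Δl_i = b_i / cosα_i.
Slice 1: Δl = 1.9/cos(-11.5°) = 1.939 m; N'_1 = 34·cos(-11.5°) = 33.3; c'Δl = 0.19; W sinα = -6.8
Slice 2: Δl = 3.1/cos5.3° = 3.113 m; N'_2 = 171·cos5.3° = 170.3; c'Δl = 0.31; W sinα = 15.8
Slice 3: Δl = 2.8/cos25.8° = 3.110 m; N'_3 = 118·cos25.8° = 106.2; c'Δl = 0.31; W sinα = 51.4
Slice 4: Δl = 1.3/cos42.4° = 1.760 m; N'_4 = 18·cos42.4° = 13.3; c'Δl = 0.18; W sinα = 12.1
Σc'Δl = 1.0 kN/m; ΣN' = 323.1 kN/m; ΣW sinα = 72.5 kN/m
Resisting = 1.0 + 323.1·tan21.5° = 1.0 + 127.3 = 128.3 kN/m
FS = 128.3 / 72.5 = 1.769

FS = 1.77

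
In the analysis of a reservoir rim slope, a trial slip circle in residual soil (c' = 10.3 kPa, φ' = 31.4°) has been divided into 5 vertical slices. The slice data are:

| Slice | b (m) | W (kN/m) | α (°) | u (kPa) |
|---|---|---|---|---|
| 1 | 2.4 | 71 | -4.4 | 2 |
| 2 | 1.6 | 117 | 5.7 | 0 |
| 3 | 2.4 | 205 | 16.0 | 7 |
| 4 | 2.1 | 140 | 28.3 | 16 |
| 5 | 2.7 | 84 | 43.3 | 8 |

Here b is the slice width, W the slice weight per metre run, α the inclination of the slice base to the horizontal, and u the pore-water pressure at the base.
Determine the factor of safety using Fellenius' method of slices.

FS = 2.26

Ordinary method of slices: FS = Σ[c'·Δl_i + (W_i cosα_i − u_i·Δl_i)·tanφ'] / Σ W_i sinα_i, with Δl_i = b_i / cosα_i.
Slice 1: Δl = 2.4/cos(-4.4°) = 2.407 m; N'_1 = 71·cos(-4.4°) − 2·2.407 = 66.0; c'Δl = 24.79; W sinα = -5.4
Slice 2: Δl = 1.6/cos5.7° = 1.608 m; N'_2 = 117·cos5.7° − 0·1.608 = 116.4; c'Δl = 16.56; W sinα = 11.6
Slice 3: Δl = 2.4/cos16.0° = 2.497 m; N'_3 = 205·cos16.0° − 7·2.497 = 179.6; c'Δl = 25.72; W sinα = 56.5
Slice 4: Δl = 2.1/cos28.3° = 2.385 m; N'_4 = 140·cos28.3° − 16·2.385 = 85.1; c'Δl = 24.57; W sinα = 66.4
Slice 5: Δl = 2.7/cos43.3° = 3.710 m; N'_5 = 84·cos43.3° − 8·3.710 = 31.5; c'Δl = 38.21; W sinα = 57.6
Σc'Δl = 129.8 kN/m; ΣN' = 478.5 kN/m; ΣW sinα = 186.7 kN/m
Resisting = 129.8 + 478.5·tan31.4° = 129.8 + 292.1 = 422.0 kN/m
FS = 422.0 / 186.7 = 2.261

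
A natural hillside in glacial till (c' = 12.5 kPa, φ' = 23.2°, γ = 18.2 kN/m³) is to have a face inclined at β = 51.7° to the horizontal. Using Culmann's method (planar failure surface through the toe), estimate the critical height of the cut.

Culmann's analysis gives the critical failure plane at α_cr = (β + φ')/2 = (51.7 + 23.2)/2 = 37.5°, and the critical height
H_c = (4c'/γ) · sinβ cosφ' / [1 − cos(β − φ')]
    = (4·12.5/18.2) · sin51.7°·cos23.2° / [1 − cos(28.5°)]
    = 2.747 · 0.7848·0.9191 / [1 − 0.8788]
    = 2.747 · 0.7213 / 0.1212
    = 16.35 m

H_c = 16.35 m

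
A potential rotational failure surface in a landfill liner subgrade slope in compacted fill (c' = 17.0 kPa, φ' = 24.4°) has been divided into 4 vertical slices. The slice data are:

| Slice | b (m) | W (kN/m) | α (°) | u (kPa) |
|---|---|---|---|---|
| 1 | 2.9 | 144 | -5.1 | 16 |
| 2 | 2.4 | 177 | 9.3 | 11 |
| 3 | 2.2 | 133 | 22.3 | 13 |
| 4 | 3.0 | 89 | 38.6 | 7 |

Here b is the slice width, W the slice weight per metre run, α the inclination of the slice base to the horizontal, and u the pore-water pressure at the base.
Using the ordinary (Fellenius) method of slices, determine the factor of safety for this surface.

FS = 3.03

Ordinary method of slices: FS = Σ[c'·Δl_i + (W_i cosα_i − u_i·Δl_i)·tanφ'] / Σ W_i sinα_i, with Δl_i = b_i / cosα_i.
Slice 1: Δl = 2.9/cos(-5.1°) = 2.912 m; N'_1 = 144·cos(-5.1°) − 16·2.912 = 96.8; c'Δl = 49.50; W sinα = -12.8
Slice 2: Δl = 2.4/cos9.3° = 2.432 m; N'_2 = 177·cos9.3° − 11·2.432 = 147.9; c'Δl = 41.34; W sinα = 28.6
Slice 3: Δl = 2.2/cos22.3° = 2.378 m; N'_3 = 133·cos22.3° − 13·2.378 = 92.1; c'Δl = 40.42; W sinα = 50.5
Slice 4: Δl = 3.0/cos38.6° = 3.839 m; N'_4 = 89·cos38.6° − 7·3.839 = 42.7; c'Δl = 65.26; W sinα = 55.5
Σc'Δl = 196.5 kN/m; ΣN' = 379.6 kN/m; ΣW sinα = 121.8 kN/m
Resisting = 196.5 + 379.6·tan24.4° = 196.5 + 172.2 = 368.7 kN/m
FS = 368.7 / 121.8 = 3.027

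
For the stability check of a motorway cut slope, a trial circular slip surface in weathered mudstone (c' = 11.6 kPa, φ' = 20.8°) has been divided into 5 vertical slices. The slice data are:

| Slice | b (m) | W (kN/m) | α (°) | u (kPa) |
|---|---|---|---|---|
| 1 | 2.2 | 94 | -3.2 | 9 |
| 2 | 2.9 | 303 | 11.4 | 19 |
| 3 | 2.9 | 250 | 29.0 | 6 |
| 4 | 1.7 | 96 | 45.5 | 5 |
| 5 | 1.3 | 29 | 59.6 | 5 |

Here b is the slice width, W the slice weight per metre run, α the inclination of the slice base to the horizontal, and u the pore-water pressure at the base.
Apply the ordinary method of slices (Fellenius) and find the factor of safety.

Ordinary method of slices: FS = Σ[c'·Δl_i + (W_i cosα_i − u_i·Δl_i)·tanφ'] / Σ W_i sinα_i, with Δl_i = b_i / cosα_i.
Slice 1: Δl = 2.2/cos(-3.2°) = 2.203 m; N'_1 = 94·cos(-3.2°) − 9·2.203 = 74.0; c'Δl = 25.56; W sinα = -5.2
Slice 2: Δl = 2.9/cos11.4° = 2.958 m; N'_2 = 303·cos11.4° − 19·2.958 = 240.8; c'Δl = 34.32; W sinα = 59.9
Slice 3: Δl = 2.9/cos29.0° = 3.316 m; N'_3 = 250·cos29.0° − 6·3.316 = 198.8; c'Δl = 38.46; W sinα = 121.2
Slice 4: Δl = 1.7/cos45.5° = 2.425 m; N'_4 = 96·cos45.5° − 5·2.425 = 55.2; c'Δl = 28.13; W sinα = 68.5
Slice 5: Δl = 1.3/cos59.6° = 2.569 m; N'_5 = 29·cos59.6° − 5·2.569 = 1.8; c'Δl = 29.80; W sinα = 25.0
Σc'Δl = 156.3 kN/m; ΣN' = 570.6 kN/m; ΣW sinα = 269.3 kN/m
Resisting = 156.3 + 570.6·tan20.8° = 156.3 + 216.7 = 373.0 kN/m
FS = 373.0 / 269.3 = 1.385

FS = 1.38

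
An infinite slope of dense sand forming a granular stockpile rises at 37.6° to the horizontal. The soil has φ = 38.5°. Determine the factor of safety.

FS = 1.03

For a dry cohesionless infinite slope the factor of safety is FS = tanφ / tanβ.
FS = tan38.5° / tan37.6° = 0.7954 / 0.7701 = 1.033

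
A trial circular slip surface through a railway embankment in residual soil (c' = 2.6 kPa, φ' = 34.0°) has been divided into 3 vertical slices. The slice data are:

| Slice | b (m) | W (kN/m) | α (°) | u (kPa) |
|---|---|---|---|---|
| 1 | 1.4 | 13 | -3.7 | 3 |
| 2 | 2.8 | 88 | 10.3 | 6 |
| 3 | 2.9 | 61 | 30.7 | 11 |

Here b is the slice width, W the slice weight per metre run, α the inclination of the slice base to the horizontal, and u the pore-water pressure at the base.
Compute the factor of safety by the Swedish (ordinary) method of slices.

FS = 1.80

Ordinary method of slices: FS = Σ[c'·Δl_i + (W_i cosα_i − u_i·Δl_i)·tanφ'] / Σ W_i sinα_i, with Δl_i = b_i / cosα_i.
Slice 1: Δl = 1.4/cos(-3.7°) = 1.403 m; N'_1 = 13·cos(-3.7°) − 3·1.403 = 8.8; c'Δl = 3.65; W sinα = -0.8
Slice 2: Δl = 2.8/cos10.3° = 2.846 m; N'_2 = 88·cos10.3° − 6·2.846 = 69.5; c'Δl = 7.40; W sinα = 15.7
Slice 3: Δl = 2.9/cos30.7° = 3.373 m; N'_3 = 61·cos30.7° − 11·3.373 = 15.4; c'Δl = 8.77; W sinα = 31.1
Σc'Δl = 19.8 kN/m; ΣN' = 93.6 kN/m; ΣW sinα = 46.0 kN/m
Resisting = 19.8 + 93.6·tan34.0° = 19.8 + 63.1 = 83.0 kN/m
FS = 83.0 / 46.0 = 1.802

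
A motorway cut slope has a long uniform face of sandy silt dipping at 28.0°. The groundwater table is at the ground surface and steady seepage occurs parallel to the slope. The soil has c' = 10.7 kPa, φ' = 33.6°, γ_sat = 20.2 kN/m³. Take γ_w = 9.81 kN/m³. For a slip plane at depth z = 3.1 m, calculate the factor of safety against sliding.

With seepage parallel to the slope and the water table at the surface, the effective normal stress on the slip plane uses the buoyant unit weight γ' = γ_sat − γ_w while the driving shear stress uses γ_sat:
FS = [c' + γ' z cos²β tanφ'] / [γ_sat z sinβ cosβ]
γ' = 20.2 − 9.81 = 10.39 kN/m³
Numerator = 10.7 + 10.39·3.1·cos²28.0°·tan33.6° = 10.7 + 10.39·3.1·0.7796·0.6644 = 27.383 kPa
Denominator = 20.2·3.1·sin28.0°·cos28.0° = 20.2·3.1·0.4695·0.8829 = 25.957 kPa
FS = 27.383 / 25.957 = 1.055

FS = 1.05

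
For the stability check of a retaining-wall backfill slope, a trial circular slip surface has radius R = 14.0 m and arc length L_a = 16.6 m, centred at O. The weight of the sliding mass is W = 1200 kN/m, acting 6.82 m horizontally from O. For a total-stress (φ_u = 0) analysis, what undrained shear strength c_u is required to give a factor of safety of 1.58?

c_u = 55.6 kPa

FS = c_u·L_a·R / (W·d), so c_u = FS·W·d / (L_a·R).
c_u = 1.58·1200·6.82 / (16.60·14.0) = 12930.7 / 232.40 = 55.64 kPa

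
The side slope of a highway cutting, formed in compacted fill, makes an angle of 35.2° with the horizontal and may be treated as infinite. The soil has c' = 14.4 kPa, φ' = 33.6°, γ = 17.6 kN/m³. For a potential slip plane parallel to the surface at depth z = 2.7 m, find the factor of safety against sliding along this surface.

For an infinite slope with a slip plane parallel to the surface (no pore pressure): FS = [c' + γz cos²β tanφ'] / [γz sinβ cosβ].
γz = 17.6·2.7 = 47.52 kN/m²
Numerator = 14.4 + 47.52·cos²35.2°·tan33.6° = 14.4 + 47.52·0.6677·0.6644 = 35.482 kPa
Denominator = 47.52·sin35.2°·cos35.2° = 47.52·0.5764·0.8171 = 22.383 kPa
FS = 35.482 / 22.383 = 1.585

FS = 1.59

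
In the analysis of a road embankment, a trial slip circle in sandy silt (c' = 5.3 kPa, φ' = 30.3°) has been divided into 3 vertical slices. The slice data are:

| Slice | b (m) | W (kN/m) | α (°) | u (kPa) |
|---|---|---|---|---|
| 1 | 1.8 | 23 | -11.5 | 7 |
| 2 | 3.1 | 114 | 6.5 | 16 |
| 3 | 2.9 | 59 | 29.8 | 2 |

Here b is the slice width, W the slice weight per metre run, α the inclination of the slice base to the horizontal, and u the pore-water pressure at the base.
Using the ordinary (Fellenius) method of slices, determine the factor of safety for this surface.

FS = 2.99

Ordinary method of slices: FS = Σ[c'·Δl_i + (W_i cosα_i − u_i·Δl_i)·tanφ'] / Σ W_i sinα_i, with Δl_i = b_i / cosα_i.
Slice 1: Δl = 1.8/cos(-11.5°) = 1.837 m; N'_1 = 23·cos(-11.5°) − 7·1.837 = 9.7; c'Δl = 9.74; W sinα = -4.6
Slice 2: Δl = 3.1/cos6.5° = 3.120 m; N'_2 = 114·cos6.5° − 16·3.120 = 63.3; c'Δl = 16.54; W sinα = 12.9
Slice 3: Δl = 2.9/cos29.8° = 3.342 m; N'_3 = 59·cos29.8° − 2·3.342 = 44.5; c'Δl = 17.71; W sinα = 29.3
Σc'Δl = 44.0 kN/m; ΣN' = 117.5 kN/m; ΣW sinα = 37.6 kN/m
Resisting = 44.0 + 117.5·tan30.3° = 44.0 + 68.7 = 112.7 kN/m
FS = 112.7 / 37.6 = 2.993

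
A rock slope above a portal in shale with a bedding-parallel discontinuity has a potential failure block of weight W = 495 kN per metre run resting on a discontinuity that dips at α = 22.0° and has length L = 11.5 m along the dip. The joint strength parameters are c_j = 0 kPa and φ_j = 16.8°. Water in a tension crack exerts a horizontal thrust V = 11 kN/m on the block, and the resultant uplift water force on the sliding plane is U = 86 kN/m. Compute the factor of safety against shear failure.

FS = 0.57

Resolving the block weight along and normal to the plane and applying the Mohr–Coulomb strength on the joint:
N' = W cosα − U − V sinα = 495·cos22.0° − 86 − 11·sin22.0° = 368.8 kN/m
Driving force T = W sinα + V cosα = 495·sin22.0° + 11·cos22.0° = 195.6 kN/m
Resisting force R = c_j·L + N'·tanφ_j = 0·11.5 + 368.8·tan16.8° = 0.0 + 111.4 = 111.4 kN/m
FS = R / T = 111.4 / 195.6 = 0.569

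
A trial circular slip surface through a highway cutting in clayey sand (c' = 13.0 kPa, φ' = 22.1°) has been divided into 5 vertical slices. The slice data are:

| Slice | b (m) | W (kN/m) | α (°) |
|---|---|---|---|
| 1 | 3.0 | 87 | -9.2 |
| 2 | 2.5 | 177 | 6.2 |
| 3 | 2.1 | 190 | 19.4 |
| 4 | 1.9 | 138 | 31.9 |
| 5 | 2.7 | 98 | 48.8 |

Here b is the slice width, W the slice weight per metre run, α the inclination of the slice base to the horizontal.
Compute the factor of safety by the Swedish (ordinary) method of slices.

FS = 2.03

Ordinary method of slices: FS = Σ[c'·Δl_i + (W_i cosα_i)·tanφ'] / Σ W_i sinα_i, with Δl_i = b_i / cosα_i.
Slice 1: Δl = 3.0/cos(-9.2°) = 3.039 m; N'_1 = 87·cos(-9.2°) = 85.9; c'Δl = 39.51; W sinα = -13.9
Slice 2: Δl = 2.5/cos6.2° = 2.515 m; N'_2 = 177·cos6.2° = 176.0; c'Δl = 32.69; W sinα = 19.1
Slice 3: Δl = 2.1/cos19.4° = 2.226 m; N'_3 = 190·cos19.4° = 179.2; c'Δl = 28.94; W sinα = 63.1
Slice 4: Δl = 1.9/cos31.9° = 2.238 m; N'_4 = 138·cos31.9° = 117.2; c'Δl = 29.09; W sinα = 72.9
Slice 5: Δl = 2.7/cos48.8° = 4.099 m; N'_5 = 98·cos48.8° = 64.6; c'Δl = 53.29; W sinα = 73.7
Σc'Δl = 183.5 kN/m; ΣN' = 622.8 kN/m; ΣW sinα = 215.0 kN/m
Resisting = 183.5 + 622.8·tan22.1° = 183.5 + 252.9 = 436.4 kN/m
FS = 436.4 / 215.0 = 2.030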